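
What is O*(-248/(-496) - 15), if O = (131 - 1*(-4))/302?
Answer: -3915/604 ≈ -6.4818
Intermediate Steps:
O = 135/302 (O = (131 + 4)*(1/302) = 135*(1/302) = 135/302 ≈ 0.44702)
O*(-248/(-496) - 15) = 135*(-248/(-496) - 15)/302 = 135*(-248*(-1/496) - 15)/302 = 135*(½ - 15)/302 = (135/302)*(-29/2) = -3915/604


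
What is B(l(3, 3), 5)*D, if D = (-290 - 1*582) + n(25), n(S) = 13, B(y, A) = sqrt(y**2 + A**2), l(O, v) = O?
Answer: -859*sqrt(34) ≈ -5008.8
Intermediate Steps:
B(y, A) = sqrt(A**2 + y**2)
D = -859 (D = (-290 - 1*582) + 13 = (-290 - 582) + 13 = -872 + 13 = -859)
B(l(3, 3), 5)*D = sqrt(5**2 + 3**2)*(-859) = sqrt(25 + 9)*(-859) = sqrt(34)*(-859) = -859*sqrt(34)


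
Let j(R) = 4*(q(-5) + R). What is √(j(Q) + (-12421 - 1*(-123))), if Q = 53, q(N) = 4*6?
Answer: I*√11990 ≈ 109.5*I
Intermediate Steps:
q(N) = 24
j(R) = 96 + 4*R (j(R) = 4*(24 + R) = 96 + 4*R)
√(j(Q) + (-12421 - 1*(-123))) = √((96 + 4*53) + (-12421 - 1*(-123))) = √((96 + 212) + (-12421 + 123)) = √(308 - 12298) = √(-11990) = I*√11990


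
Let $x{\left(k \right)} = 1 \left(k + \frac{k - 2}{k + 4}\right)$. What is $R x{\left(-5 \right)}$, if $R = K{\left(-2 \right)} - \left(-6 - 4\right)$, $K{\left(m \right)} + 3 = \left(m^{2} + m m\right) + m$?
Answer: $26$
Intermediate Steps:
$K{\left(m \right)} = -3 + m + 2 m^{2}$ ($K{\left(m \right)} = -3 + \left(\left(m^{2} + m m\right) + m\right) = -3 + \left(\left(m^{2} + m^{2}\right) + m\right) = -3 + \left(2 m^{2} + m\right) = -3 + \left(m + 2 m^{2}\right) = -3 + m + 2 m^{2}$)
$x{\left(k \right)} = k + \frac{-2 + k}{4 + k}$ ($x{\left(k \right)} = 1 \left(k + \frac{-2 + k}{4 + k}\right) = k + \frac{-2 + k}{4 + k}$)
$R = 13$ ($R = \left(-3 - 2 + 2 \left(-2\right)^{2}\right) - \left(-6 - 4\right) = \left(-3 - 2 + 2 \cdot 4\right) - -10 = \left(-3 - 2 + 8\right) + 10 = 3 + 10 = 13$)
$R x{\left(-5 \right)} = 13 \frac{-2 + \left(-5\right)^{2} + 5 \left(-5\right)}{4 - 5} = 13 \frac{-2 + 25 - 25}{-1} = 13 \left(\left(-1\right) \left(-2\right)\right) = 13 \cdot 2 = 26$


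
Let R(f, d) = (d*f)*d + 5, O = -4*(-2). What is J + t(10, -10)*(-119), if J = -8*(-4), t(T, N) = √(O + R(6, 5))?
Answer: 32 - 119*√163 ≈ -1487.3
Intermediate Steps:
O = 8
R(f, d) = 5 + f*d² (R(f, d) = f*d² + 5 = 5 + f*d²)
t(T, N) = √163 (t(T, N) = √(8 + (5 + 6*5²)) = √(8 + (5 + 6*25)) = √(8 + (5 + 150)) = √(8 + 155) = √163)
J = 32
J + t(10, -10)*(-119) = 32 + √163*(-119) = 32 - 119*√163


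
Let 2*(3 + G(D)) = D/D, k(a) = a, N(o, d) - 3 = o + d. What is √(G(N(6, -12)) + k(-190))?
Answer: I*√770/2 ≈ 13.874*I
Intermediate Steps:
N(o, d) = 3 + d + o (N(o, d) = 3 + (o + d) = 3 + (d + o) = 3 + d + o)
G(D) = -5/2 (G(D) = -3 + (D/D)/2 = -3 + (½)*1 = -3 + ½ = -5/2)
√(G(N(6, -12)) + k(-190)) = √(-5/2 - 190) = √(-385/2) = I*√770/2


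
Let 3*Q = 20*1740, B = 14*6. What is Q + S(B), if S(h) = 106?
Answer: 11706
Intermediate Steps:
B = 84
Q = 11600 (Q = (20*1740)/3 = (⅓)*34800 = 11600)
Q + S(B) = 11600 + 106 = 11706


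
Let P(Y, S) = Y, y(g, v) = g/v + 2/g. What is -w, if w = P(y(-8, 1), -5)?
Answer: 33/4 ≈ 8.2500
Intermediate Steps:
y(g, v) = 2/g + g/v
w = -33/4 (w = 2/(-8) - 8/1 = 2*(-⅛) - 8*1 = -¼ - 8 = -33/4 ≈ -8.2500)
-w = -1*(-33/4) = 33/4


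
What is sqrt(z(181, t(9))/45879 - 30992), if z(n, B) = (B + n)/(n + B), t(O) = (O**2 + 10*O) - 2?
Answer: I*sqrt(65234522763993)/45879 ≈ 176.05*I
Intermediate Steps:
t(O) = -2 + O**2 + 10*O
z(n, B) = 1 (z(n, B) = (B + n)/(B + n) = 1)
sqrt(z(181, t(9))/45879 - 30992) = sqrt(1/45879 - 30992) = sqrt(-1421881967/45879) = I*sqrt(65234522763993)/45879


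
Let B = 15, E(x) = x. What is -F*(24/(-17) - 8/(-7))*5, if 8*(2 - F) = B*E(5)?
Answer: -1180/119 ≈ -9.9160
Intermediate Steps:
F = -59/8 (F = 2 - 15*5/8 = 2 - 1/8*75 = 2 - 75/8 = -59/8 ≈ -7.3750)
-F*(24/(-17) - 8/(-7))*5 = -(-59*(24/(-17) - 8/(-7))/8)*5 = -(-59*(24*(-1/17) - 8*(-1/7))/8)*5 = -(-59*(-24/17 + 8/7)/8)*5 = -(-59/8*(-32/119))*5 = -236*5/119 = -1*1180/119 = -1180/119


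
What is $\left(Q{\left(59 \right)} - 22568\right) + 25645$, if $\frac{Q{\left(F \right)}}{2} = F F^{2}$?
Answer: $413835$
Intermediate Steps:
$Q{\left(F \right)} = 2 F^{3}$ ($Q{\left(F \right)} = 2 F F^{2} = 2 F^{3}$)
$\left(Q{\left(59 \right)} - 22568\right) + 25645 = \left(2 \cdot 59^{3} - 22568\right) + 25645 = \left(2 \cdot 205379 - 22568\right) + 25645 = \left(410758 - 22568\right) + 25645 = 388190 + 25645 = 413835$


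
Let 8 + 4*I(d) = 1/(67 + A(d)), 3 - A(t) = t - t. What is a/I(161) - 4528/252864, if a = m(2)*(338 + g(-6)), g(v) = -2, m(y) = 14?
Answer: -20815922677/8834436 ≈ -2356.2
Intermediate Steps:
A(t) = 3 (A(t) = 3 - (t - t) = 3 - 1*0 = 3 + 0 = 3)
a = 4704 (a = 14*(338 - 2) = 14*336 = 4704)
I(d) = -559/280 (I(d) = -2 + 1/(4*(67 + 3)) = -2 + (1/4)/70 = -2 + (1/4)*(1/70) = -2 + 1/280 = -559/280)
a/I(161) - 4528/252864 = 4704/(-559/280) - 4528/252864 = 4704*(-280/559) - 4528*1/252864 = -1317120/559 - 283/15804 = -20815922677/8834436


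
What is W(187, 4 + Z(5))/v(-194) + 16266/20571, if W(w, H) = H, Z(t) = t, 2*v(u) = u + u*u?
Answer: 101566975/128369897 ≈ 0.79121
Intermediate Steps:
v(u) = u/2 + u²/2 (v(u) = (u + u*u)/2 = (u + u²)/2 = u/2 + u²/2)
W(187, 4 + Z(5))/v(-194) + 16266/20571 = (4 + 5)/(((½)*(-194)*(1 - 194))) + 16266/20571 = 9/(((½)*(-194)*(-193))) + 16266*(1/20571) = 9/18721 + 5422/6857 = 101566975/128369897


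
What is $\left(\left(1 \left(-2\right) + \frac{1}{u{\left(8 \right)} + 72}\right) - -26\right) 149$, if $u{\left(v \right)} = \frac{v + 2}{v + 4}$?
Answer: $\frac{1563606}{437} \approx 3578.0$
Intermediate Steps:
$u{\left(v \right)} = \frac{2 + v}{4 + v}$
$\left(\left(1 \left(-2\right) + \frac{1}{u{\left(8 \right)} + 72}\right) - -26\right) 149 = \left(\left(1 \left(-2\right) + \frac{1}{\frac{2 + 8}{4 + 8} + 72}\right) - -26\right) 149 = \left(\left(-2 + \frac{1}{\frac{1}{12} \cdot 10 + 72}\right) + 26\right) 149 = \left(\left(-2 + \frac{1}{\frac{5}{6} + 72}\right) + 26\right) 149 = \left(\left(-2 + \frac{1}{\frac{437}{6}}\right) + 26\right) 149 = \left(\left(-2 + \frac{6}{437}\right) + 26\right) 149 = \left(- \frac{868}{437} + 26\right) 149 = \frac{10494}{437} \cdot 149 = \frac{1563606}{437}$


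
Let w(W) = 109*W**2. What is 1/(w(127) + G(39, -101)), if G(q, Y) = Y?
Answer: 1/1757960 ≈ 5.6884e-7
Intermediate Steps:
1/(w(127) + G(39, -101)) = 1/(109*127**2 - 101) = 1/(109*16129 - 101) = 1/(1758061 - 101) = 1/1757960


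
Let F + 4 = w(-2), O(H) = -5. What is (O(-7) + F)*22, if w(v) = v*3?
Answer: -330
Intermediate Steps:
w(v) = 3*v
F = -10 (F = -4 + 3*(-2) = -4 - 6 = -10)
(O(-7) + F)*22 = (-5 - 10)*22 = -15*22 = -330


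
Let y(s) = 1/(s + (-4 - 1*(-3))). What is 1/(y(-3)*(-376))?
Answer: 1/94 ≈ 0.010638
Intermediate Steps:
y(s) = 1/(-1 + s) (y(s) = 1/(s + (-4 + 3)) = 1/(s - 1) = 1/(-1 + s))
1/(y(-3)*(-376)) = 1/(-376/(-1 - 3)) = 1/(-376/(-4)) = 1/(-¼*(-376)) = 1/94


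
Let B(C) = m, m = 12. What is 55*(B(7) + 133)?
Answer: 7975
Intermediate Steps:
B(C) = 12
55*(B(7) + 133) = 55*(12 + 133) = 55*145 = 7975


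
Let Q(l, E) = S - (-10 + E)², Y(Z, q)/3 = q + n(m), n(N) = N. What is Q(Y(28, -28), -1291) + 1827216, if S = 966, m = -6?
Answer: 135581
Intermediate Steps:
Y(Z, q) = -18 + 3*q (Y(Z, q) = 3*(q - 6) = 3*(-6 + q) = -18 + 3*q)
Q(l, E) = 966 - (-10 + E)²
Q(Y(28, -28), -1291) + 1827216 = (966 - (-10 - 1291)²) + 1827216 = (966 - 1*(-1301)²) + 1827216 = (966 - 1*1692601) + 1827216 = (966 - 1692601) + 1827216 = -1691635 + 1827216 = 135581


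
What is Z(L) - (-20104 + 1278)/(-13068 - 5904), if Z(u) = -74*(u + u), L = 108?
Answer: -151633637/9486 ≈ -15985.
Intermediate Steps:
Z(u) = -148*u
Z(L) - (-20104 + 1278)/(-13068 - 5904) = -148*108 - (-20104 + 1278)/(-13068 - 5904) = -15984 - (-18826)/(-18972) = -15984 - (-18826)*(-1)/18972 = -15984 - 1*9413/9486 = -15984 - 9413/9486 = -151633637/9486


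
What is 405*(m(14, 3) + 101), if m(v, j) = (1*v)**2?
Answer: 120285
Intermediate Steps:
m(v, j) = v**2
405*(m(14, 3) + 101) = 405*(14**2 + 101) = 405*(196 + 101) = 405*297 = 120285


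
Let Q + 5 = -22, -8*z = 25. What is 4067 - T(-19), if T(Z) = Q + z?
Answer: 32777/8 ≈ 4097.1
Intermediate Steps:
z = -25/8 (z = -⅛*25 = -25/8 ≈ -3.1250)
Q = -27 (Q = -5 - 22 = -27)
T(Z) = -241/8 (T(Z) = -27 - 25/8 = -241/8)
4067 - T(-19) = 4067 - 1*(-241/8) = 4067 + 241/8 = 32777/8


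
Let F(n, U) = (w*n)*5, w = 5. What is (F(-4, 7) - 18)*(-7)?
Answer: 826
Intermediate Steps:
F(n, U) = 25*n (F(n, U) = (5*n)*5 = 25*n)
(F(-4, 7) - 18)*(-7) = (25*(-4) - 18)*(-7) = (-100 - 18)*(-7) = -118*(-7) = 826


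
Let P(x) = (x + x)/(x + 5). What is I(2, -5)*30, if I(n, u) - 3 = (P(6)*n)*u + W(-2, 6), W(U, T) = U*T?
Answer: -6570/11 ≈ -597.27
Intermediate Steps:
P(x) = 2*x/(5 + x) (P(x) = (2*x)/(5 + x) = 2*x/(5 + x))
W(U, T) = T*U
I(n, u) = -9 + 12*n*u/11 (I(n, u) = 3 + (((2*6/(5 + 6))*n)*u + 6*(-2)) = 3 + (((2*6/11)*n)*u - 12) = 3 + (((2*6*(1/11))*n)*u - 12) = 3 + ((12*n/11)*u - 12) = 3 + (12*n*u/11 - 12) = 3 + (-12 + 12*n*u/11) = -9 + 12*n*u/11)
I(2, -5)*30 = (-9 + (12/11)*2*(-5))*30 = (-9 - 120/11)*30 = -219/11*30 = -6570/11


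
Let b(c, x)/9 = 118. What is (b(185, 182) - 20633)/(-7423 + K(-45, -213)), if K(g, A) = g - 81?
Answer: 19571/7549 ≈ 2.5925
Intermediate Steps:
K(g, A) = -81 + g
b(c, x) = 1062 (b(c, x) = 9*118 = 1062)
(b(185, 182) - 20633)/(-7423 + K(-45, -213)) = (1062 - 20633)/(-7423 + (-81 - 45)) = -19571/(-7423 - 126) = -19571/(-7549) = -19571*(-1/7549) = 19571/7549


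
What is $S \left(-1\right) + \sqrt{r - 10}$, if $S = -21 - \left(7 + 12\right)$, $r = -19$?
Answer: $40 + i \sqrt{29} \approx 40.0 + 5.3852 i$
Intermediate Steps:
$S = -40$ ($S = -21 - 19 = -40$)
$S \left(-1\right) + \sqrt{r - 10} = \left(-40\right) \left(-1\right) + \sqrt{-19 - 10} = 40 + \sqrt{-29} = 40 + i \sqrt{29}$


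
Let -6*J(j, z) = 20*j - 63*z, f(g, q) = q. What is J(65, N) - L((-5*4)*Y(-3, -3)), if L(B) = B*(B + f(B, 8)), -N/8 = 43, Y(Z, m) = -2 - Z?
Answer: -12206/3 ≈ -4068.7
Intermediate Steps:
N = -344 (N = -8*43 = -344)
J(j, z) = -10*j/3 + 21*z/2 (J(j, z) = -(20*j - 63*z)/6 = -(-63*z + 20*j)/6 = -10*j/3 + 21*z/2)
L(B) = B*(8 + B) (L(B) = B*(B + 8) = B*(8 + B))
J(65, N) - L((-5*4)*Y(-3, -3)) = (-10/3*65 + (21/2)*(-344)) - (-5*4)*(-2 - 1*(-3))*(8 + (-5*4)*(-2 - 1*(-3))) = (-650/3 - 3612) - (-20*(-2 + 3))*(8 - 20*(-2 + 3)) = -11486/3 - (-20*1)*(8 - 20*1) = -11486/3 - (-20)*(8 - 20) = -11486/3 - (-20)*(-12) = -11486/3 - 1*240 = -11486/3 - 240 = -12206/3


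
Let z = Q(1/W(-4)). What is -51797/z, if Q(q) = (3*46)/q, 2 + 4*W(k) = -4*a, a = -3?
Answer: -51797/345 ≈ -150.14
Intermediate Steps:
W(k) = 5/2 (W(k) = -1/2 + (-4*(-3))/4 = -1/2 + (1/4)*12 = -1/2 + 3 = 5/2)
Q(q) = 138/q
z = 345 (z = 138/(1/(5/2)) = 138/(2/5) = 138*(5/2) = 345)
-51797/z = -51797/345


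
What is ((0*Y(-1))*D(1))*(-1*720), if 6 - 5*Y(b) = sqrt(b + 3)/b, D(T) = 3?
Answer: 0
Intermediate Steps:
Y(b) = 6/5 - sqrt(3 + b)/(5*b) (Y(b) = 6/5 - sqrt(b + 3)/(5*b) = 6/5 - sqrt(3 + b)/(5*b))
((0*Y(-1))*D(1))*(-1*720) = ((0*((1/5)*(-sqrt(3 - 1) + 6*(-1))/(-1)))*3)*(-1*720) = ((0*((1/5)*(-1)*(-sqrt(2) - 6)))*3)*(-720) = ((0*((1/5)*(-1)*(-6 - sqrt(2))))*3)*(-720) = ((0*(6/5 + sqrt(2)/5))*3)*(-720) = (0*3)*(-720) = 0*(-720) = 0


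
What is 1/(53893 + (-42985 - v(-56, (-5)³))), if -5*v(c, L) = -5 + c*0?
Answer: 1/10907 ≈ 9.1684e-5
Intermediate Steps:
v(c, L) = 1 (v(c, L) = -(-5 + c*0)/5 = -(-5 + 0)/5 = -⅕*(-5) = 1)
1/(53893 + (-42985 - v(-56, (-5)³))) = 1/(53893 + (-42985 - 1*1)) = 1/(53893 + (-42985 - 1)) = 1/(53893 - 42986) = 1/10907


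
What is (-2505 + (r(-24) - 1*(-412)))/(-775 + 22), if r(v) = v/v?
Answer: 2092/753 ≈ 2.7782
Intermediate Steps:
r(v) = 1
(-2505 + (r(-24) - 1*(-412)))/(-775 + 22) = (-2505 + (1 - 1*(-412)))/(-775 + 22) = (-2505 + (1 + 412))/(-753) = (-2505 + 413)*(-1/753) = -2092*(-1/753) = 2092/753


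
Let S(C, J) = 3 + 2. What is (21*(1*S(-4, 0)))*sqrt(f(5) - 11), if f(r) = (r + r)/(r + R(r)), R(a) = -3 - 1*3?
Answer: 105*I*sqrt(21) ≈ 481.17*I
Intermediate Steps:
R(a) = -6 (R(a) = -3 - 3 = -6)
f(r) = 2*r/(-6 + r) (f(r) = (r + r)/(r - 6) = (2*r)/(-6 + r) = 2*r/(-6 + r))
S(C, J) = 5
(21*(1*S(-4, 0)))*sqrt(f(5) - 11) = (21*(1*5))*sqrt(2*5/(-6 + 5) - 11) = (21*5)*sqrt(2*5/(-1) - 11) = 105*sqrt(2*5*(-1) - 11) = 105*sqrt(-10 - 11) = 105*sqrt(-21) = 105*(I*sqrt(21)) = 105*I*sqrt(21)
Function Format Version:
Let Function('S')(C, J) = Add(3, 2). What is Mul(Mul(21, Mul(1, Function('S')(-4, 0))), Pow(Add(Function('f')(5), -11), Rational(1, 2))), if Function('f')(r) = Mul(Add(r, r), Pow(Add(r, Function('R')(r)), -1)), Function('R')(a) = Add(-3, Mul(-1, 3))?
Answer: Mul(105, I, Pow(21, Rational(1, 2))) ≈ Mul(481.17, I)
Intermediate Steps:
Function('R')(a) = -6 (Function('R')(a) = Add(-3, -3) = -6)
Function('f')(r) = Mul(2, r, Pow(Add(-6, r), -1)) (Function('f')(r) = Mul(Add(r, r), Pow(Add(r, -6), -1)) = Mul(Mul(2, r), Pow(Add(-6, r), -1)) = Mul(2, r, Pow(Add(-6, r), -1)))
Function('S')(C, J) = 5
Mul(Mul(21, Mul(1, Function('S')(-4, 0))), Pow(Add(Function('f')(5), -11), Rational(1, 2))) = Mul(Mul(21, Mul(1, 5)), Pow(Add(Mul(2, 5, Pow(Add(-6, 5), -1)), -11), Rational(1, 2))) = Mul(Mul(21, 5), Pow(Add(Mul(2, 5, Pow(-1, -1)), -11), Rational(1, 2))) = Mul(105, Pow(Add(Mul(2, 5, -1), -11), Rational(1, 2))) = Mul(105, Pow(Add(-10, -11), Rational(1, 2))) = Mul(105, Pow(-21, Rational(1, 2))) = Mul(105, Mul(I, Pow(21, Rational(1, 2)))) = Mul(105, I, Pow(21, Rational(1, 2)))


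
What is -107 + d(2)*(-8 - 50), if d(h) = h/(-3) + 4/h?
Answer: -553/3 ≈ -184.33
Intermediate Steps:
d(h) = 4/h - h/3 (d(h) = h*(-⅓) + 4/h = -h/3 + 4/h = 4/h - h/3)
-107 + d(2)*(-8 - 50) = -107 + (4/2 - ⅓*2)*(-8 - 50) = -107 + (4*(½) - ⅔)*(-58) = -107 + (2 - ⅔)*(-58) = -107 + (4/3)*(-58) = -107 - 232/3 = -553/3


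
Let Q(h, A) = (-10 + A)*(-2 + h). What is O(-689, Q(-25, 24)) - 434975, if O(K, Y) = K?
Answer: -435664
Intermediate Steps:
O(-689, Q(-25, 24)) - 434975 = -689 - 434975 = -435664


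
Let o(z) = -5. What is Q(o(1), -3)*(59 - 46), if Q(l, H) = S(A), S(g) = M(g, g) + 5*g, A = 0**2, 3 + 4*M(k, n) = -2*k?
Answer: -39/4 ≈ -9.7500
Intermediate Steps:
M(k, n) = -3/4 - k/2 (M(k, n) = -3/4 + (-2*k)/4 = -3/4 - k/2)
A = 0
S(g) = -3/4 + 9*g/2 (S(g) = (-3/4 - g/2) + 5*g = -3/4 + 9*g/2)
Q(l, H) = -3/4 (Q(l, H) = -3/4 + (9/2)*0 = -3/4 + 0 = -3/4)
Q(o(1), -3)*(59 - 46) = -3*(59 - 46)/4 = -3/4*13 = -39/4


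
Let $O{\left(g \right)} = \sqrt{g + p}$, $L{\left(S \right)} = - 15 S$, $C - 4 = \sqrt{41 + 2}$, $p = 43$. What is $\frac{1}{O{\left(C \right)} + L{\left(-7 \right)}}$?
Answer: $\frac{1}{105 + \sqrt{47 + \sqrt{43}}} \approx 0.0089033$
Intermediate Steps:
$C = 4 + \sqrt{43}$ ($C = 4 + \sqrt{41 + 2} = 4 + \sqrt{43} \approx 10.557$)
$O{\left(g \right)} = \sqrt{43 + g}$ ($O{\left(g \right)} = \sqrt{g + 43} = \sqrt{43 + g}$)
$\frac{1}{O{\left(C \right)} + L{\left(-7 \right)}} = \frac{1}{\sqrt{43 + \left(4 + \sqrt{43}\right)} - -105} = \frac{1}{\sqrt{47 + \sqrt{43}} + 105} = \frac{1}{105 + \sqrt{47 + \sqrt{43}}}$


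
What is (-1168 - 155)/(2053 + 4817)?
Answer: -441/2290 ≈ -0.19258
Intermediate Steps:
(-1168 - 155)/(2053 + 4817) = -1323/6870 = -1323*1/6870 = -441/2290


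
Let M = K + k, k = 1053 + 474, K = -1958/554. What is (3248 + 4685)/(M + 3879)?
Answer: 2197441/1496483 ≈ 1.4684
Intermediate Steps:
K = -979/277 (K = -1958*1/554 = -979/277 ≈ -3.5343)
k = 1527
M = 422000/277 (M = -979/277 + 1527 = 422000/277 ≈ 1523.5)
(3248 + 4685)/(M + 3879) = (3248 + 4685)/(422000/277 + 3879) = 7933/(1496483/277) = 7933*(277/1496483) = 2197441/1496483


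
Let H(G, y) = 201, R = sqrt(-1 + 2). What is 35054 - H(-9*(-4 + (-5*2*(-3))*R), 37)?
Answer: 34853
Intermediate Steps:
R = 1 (R = sqrt(1) = 1)
35054 - H(-9*(-4 + (-5*2*(-3))*R), 37) = 35054 - 1*201 = 35054 - 201 = 34853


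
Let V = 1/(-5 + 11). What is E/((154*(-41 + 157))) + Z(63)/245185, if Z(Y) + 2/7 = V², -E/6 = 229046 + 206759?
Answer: -288502694171/1970993178 ≈ -146.37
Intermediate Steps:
V = ⅙ (V = 1/6 = ⅙ ≈ 0.16667)
E = -2614830 (E = -6*(229046 + 206759) = -6*435805 = -2614830)
Z(Y) = -65/252 (Z(Y) = -2/7 + (⅙)² = -2/7 + 1/36 = -65/252)
E/((154*(-41 + 157))) + Z(63)/245185 = -2614830*1/(154*(-41 + 157)) - 65/252/245185 = -2614830/(154*116) - 65/252*1/245185 = -2614830/17864 - 13/12357324 = -2614830*1/17864 - 13/12357324 = -1307415/8932 - 13/12357324 = -288502694171/1970993178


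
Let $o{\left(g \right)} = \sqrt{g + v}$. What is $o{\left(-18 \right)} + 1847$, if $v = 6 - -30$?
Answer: $1847 + 3 \sqrt{2} \approx 1851.2$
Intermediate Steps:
$v = 36$ ($v = 6 + 30 = 36$)
$o{\left(g \right)} = \sqrt{36 + g}$ ($o{\left(g \right)} = \sqrt{g + 36} = \sqrt{36 + g}$)
$o{\left(-18 \right)} + 1847 = \sqrt{36 - 18} + 1847 = \sqrt{18} + 1847 = 3 \sqrt{2} + 1847 = 1847 + 3 \sqrt{2}$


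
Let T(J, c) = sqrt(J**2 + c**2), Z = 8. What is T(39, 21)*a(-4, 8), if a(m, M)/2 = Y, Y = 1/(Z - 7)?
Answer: 6*sqrt(218) ≈ 88.589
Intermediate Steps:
Y = 1 (Y = 1/(8 - 7) = 1/1 = 1)
a(m, M) = 2 (a(m, M) = 2*1 = 2)
T(39, 21)*a(-4, 8) = sqrt(39**2 + 21**2)*2 = sqrt(1521 + 441)*2 = sqrt(1962)*2 = (3*sqrt(218))*2 = 6*sqrt(218)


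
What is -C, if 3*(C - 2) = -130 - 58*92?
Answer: 1820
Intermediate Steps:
C = -1820 (C = 2 + (-130 - 58*92)/3 = 2 + (-130 - 5336)/3 = 2 + (1/3)*(-5466) = 2 - 1822 = -1820)
-C = -1*(-1820) = 1820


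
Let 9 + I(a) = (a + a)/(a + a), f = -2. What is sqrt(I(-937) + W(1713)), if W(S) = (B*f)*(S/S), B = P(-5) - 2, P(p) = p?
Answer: sqrt(6) ≈ 2.4495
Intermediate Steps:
B = -7 (B = -5 - 2 = -7)
I(a) = -8 (I(a) = -9 + (a + a)/(a + a) = -9 + (2*a)/((2*a)) = -9 + (2*a)*(1/(2*a)) = -9 + 1 = -8)
W(S) = 14 (W(S) = (-7*(-2))*(S/S) = 14*1 = 14)
sqrt(I(-937) + W(1713)) = sqrt(-8 + 14) = sqrt(6)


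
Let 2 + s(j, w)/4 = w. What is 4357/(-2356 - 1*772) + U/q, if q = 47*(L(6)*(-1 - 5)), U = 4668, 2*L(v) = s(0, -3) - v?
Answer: -228543/1911208 ≈ -0.11958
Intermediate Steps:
s(j, w) = -8 + 4*w
L(v) = -10 - v/2 (L(v) = ((-8 + 4*(-3)) - v)/2 = ((-8 - 12) - v)/2 = (-20 - v)/2 = -10 - v/2)
q = 3666 (q = 47*((-10 - ½*6)*(-1 - 5)) = 47*((-10 - 3)*(-6)) = 47*(-13*(-6)) = 47*78 = 3666)
4357/(-2356 - 1*772) + U/q = 4357/(-2356 - 1*772) + 4668/3666 = 4357/(-2356 - 772) + 4668*(1/3666) = 4357/(-3128) + 778/611 = 4357*(-1/3128) + 778/611 = -4357/3128 + 778/611 = -228543/1911208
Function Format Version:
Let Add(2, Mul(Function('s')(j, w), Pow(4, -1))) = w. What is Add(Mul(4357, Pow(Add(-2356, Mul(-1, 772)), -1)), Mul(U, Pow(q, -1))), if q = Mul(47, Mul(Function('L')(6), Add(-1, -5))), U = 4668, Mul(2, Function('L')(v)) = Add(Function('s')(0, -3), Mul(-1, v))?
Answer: Rational(-228543, 1911208) ≈ -0.11958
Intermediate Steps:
Function('s')(j, w) = Add(-8, Mul(4, w))
Function('L')(v) = Add(-10, Mul(Rational(-1, 2), v)) (Function('L')(v) = Mul(Rational(1, 2), Add(Add(-8, Mul(4, -3)), Mul(-1, v))) = Mul(Rational(1, 2), Add(Add(-8, -12), Mul(-1, v))) = Mul(Rational(1, 2), Add(-20, Mul(-1, v))) = Add(-10, Mul(Rational(-1, 2), v)))
q = 3666 (q = Mul(47, Mul(Add(-10, Mul(Rational(-1, 2), 6)), Add(-1, -5))) = Mul(47, Mul(Add(-10, -3), -6)) = Mul(47, Mul(-13, -6)) = Mul(47, 78) = 3666)
Add(Mul(4357, Pow(Add(-2356, Mul(-1, 772)), -1)), Mul(U, Pow(q, -1))) = Add(Mul(4357, Pow(Add(-2356, Mul(-1, 772)), -1)), Mul(4668, Pow(3666, -1))) = Add(Mul(4357, Pow(Add(-2356, -772), -1)), Mul(4668, Rational(1, 3666))) = Add(Mul(4357, Pow(-3128, -1)), Rational(778, 611)) = Add(Mul(4357, Rational(-1, 3128)), Rational(778, 611)) = Add(Rational(-4357, 3128), Rational(778, 611)) = Rational(-228543, 1911208)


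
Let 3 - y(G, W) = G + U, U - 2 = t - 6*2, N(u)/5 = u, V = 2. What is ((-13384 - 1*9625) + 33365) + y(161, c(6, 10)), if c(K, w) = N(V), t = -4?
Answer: 10212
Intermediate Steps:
N(u) = 5*u
c(K, w) = 10 (c(K, w) = 5*2 = 10)
U = -14 (U = 2 + (-4 - 6*2) = 2 + (-4 - 12) = 2 - 16 = -14)
y(G, W) = 17 - G (y(G, W) = 3 - (G - 14) = 3 - (-14 + G) = 3 + (14 - G) = 17 - G)
((-13384 - 1*9625) + 33365) + y(161, c(6, 10)) = ((-13384 - 1*9625) + 33365) + (17 - 1*161) = ((-13384 - 9625) + 33365) + (17 - 161) = (-23009 + 33365) - 144 = 10356 - 144 = 10212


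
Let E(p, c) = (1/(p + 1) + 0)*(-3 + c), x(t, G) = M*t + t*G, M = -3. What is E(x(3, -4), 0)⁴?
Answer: 81/160000 ≈ 0.00050625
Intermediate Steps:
x(t, G) = -3*t + G*t (x(t, G) = -3*t + t*G = -3*t + G*t)
E(p, c) = (-3 + c)/(1 + p) (E(p, c) = (1/(1 + p) + 0)*(-3 + c) = (-3 + c)/(1 + p))
E(x(3, -4), 0)⁴ = ((-3 + 0)/(1 + 3*(-3 - 4)))⁴ = (-3/(1 + 3*(-7)))⁴ = (-3/(1 - 21))⁴ = (-3/(-20))⁴ = (-1/20*(-3))⁴ = (3/20)⁴ = 81/160000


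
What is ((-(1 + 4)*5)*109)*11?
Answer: -29975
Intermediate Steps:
((-(1 + 4)*5)*109)*11 = ((-1*5*5)*109)*11 = (-5*5*109)*11 = -25*109*11 = -2725*11 = -29975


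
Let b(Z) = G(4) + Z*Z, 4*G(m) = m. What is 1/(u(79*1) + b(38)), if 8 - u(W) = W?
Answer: 1/1374 ≈ 0.00072780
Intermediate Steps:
G(m) = m/4
u(W) = 8 - W
b(Z) = 1 + Z**2 (b(Z) = (1/4)*4 + Z*Z = 1 + Z**2)
1/(u(79*1) + b(38)) = 1/((8 - 79) + (1 + 38**2)) = 1/((8 - 1*79) + (1 + 1444)) = 1/((8 - 79) + 1445) = 1/(-71 + 1445) = 1/1374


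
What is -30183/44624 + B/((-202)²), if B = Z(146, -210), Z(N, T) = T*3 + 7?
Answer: -314846971/455209424 ≈ -0.69165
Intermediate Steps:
Z(N, T) = 7 + 3*T (Z(N, T) = 3*T + 7 = 7 + 3*T)
B = -623 (B = 7 + 3*(-210) = 7 - 630 = -623)
-30183/44624 + B/((-202)²) = -30183/44624 - 623/((-202)²) = -30183*1/44624 - 623/40804 = -30183/44624 - 623*1/40804 = -30183/44624 - 623/40804 = -314846971/455209424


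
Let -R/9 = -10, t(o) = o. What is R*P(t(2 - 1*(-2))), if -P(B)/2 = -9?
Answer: 1620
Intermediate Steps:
R = 90 (R = -9*(-10) = 90)
P(B) = 18 (P(B) = -2*(-9) = 18)
R*P(t(2 - 1*(-2))) = 90*18 = 1620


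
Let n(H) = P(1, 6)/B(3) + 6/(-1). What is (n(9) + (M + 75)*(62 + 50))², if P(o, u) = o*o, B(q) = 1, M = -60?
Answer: 2805625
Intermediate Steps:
P(o, u) = o²
n(H) = -5 (n(H) = 1²/1 + 6/(-1) = 1*1 + 6*(-1) = 1 - 6 = -5)
(n(9) + (M + 75)*(62 + 50))² = (-5 + (-60 + 75)*(62 + 50))² = (-5 + 15*112)² = (-5 + 1680)² = 1675² = 2805625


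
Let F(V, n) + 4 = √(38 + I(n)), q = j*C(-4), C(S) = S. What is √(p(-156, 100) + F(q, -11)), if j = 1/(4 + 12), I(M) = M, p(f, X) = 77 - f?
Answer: √(229 + 3*√3) ≈ 15.303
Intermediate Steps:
j = 1/16 ≈ 0.062500
q = -¼ (q = (1/16)*(-4) = -¼ ≈ -0.25000)
F(V, n) = -4 + √(38 + n)
√(p(-156, 100) + F(q, -11)) = √((77 - 1*(-156)) + (-4 + √(38 - 11))) = √((77 + 156) + (-4 + √27)) = √(233 + (-4 + 3*√3)) = √(229 + 3*√3)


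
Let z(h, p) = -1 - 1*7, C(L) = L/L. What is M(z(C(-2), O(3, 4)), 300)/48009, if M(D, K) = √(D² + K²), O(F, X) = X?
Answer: 4*√5629/48009 ≈ 0.0062511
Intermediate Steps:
C(L) = 1
z(h, p) = -8 (z(h, p) = -1 - 7 = -8)
M(z(C(-2), O(3, 4)), 300)/48009 = √((-8)² + 300²)/48009 = √(64 + 90000)*(1/48009) = √90064*(1/48009) = (4*√5629)*(1/48009) = 4*√5629/48009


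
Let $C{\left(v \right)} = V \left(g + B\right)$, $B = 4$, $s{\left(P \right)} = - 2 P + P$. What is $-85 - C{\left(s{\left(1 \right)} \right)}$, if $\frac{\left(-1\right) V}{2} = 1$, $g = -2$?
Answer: $-81$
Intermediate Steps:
$s{\left(P \right)} = - P$
$V = -2$ ($V = \left(-2\right) 1 = -2$)
$C{\left(v \right)} = -4$ ($C{\left(v \right)} = - 2 \left(-2 + 4\right) = \left(-2\right) 2 = -4$)
$-85 - C{\left(s{\left(1 \right)} \right)} = -85 - -4 = -85 + 4 = -81$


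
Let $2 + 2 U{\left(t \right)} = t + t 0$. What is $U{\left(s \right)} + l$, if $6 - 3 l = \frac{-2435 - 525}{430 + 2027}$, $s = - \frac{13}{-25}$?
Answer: $\frac{612373}{368550} \approx 1.6616$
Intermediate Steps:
$s = \frac{13}{25}$ ($s = \left(-13\right) \left(- \frac{1}{25}\right) = \frac{13}{25} \approx 0.52$)
$U{\left(t \right)} = -1 + \frac{t}{2}$ ($U{\left(t \right)} = -1 + \frac{t + t 0}{2} = -1 + \frac{t + 0}{2} = -1 + \frac{t}{2}$)
$l = \frac{17702}{7371}$ ($l = 2 - \frac{\left(-2435 - 525\right) \frac{1}{430 + 2027}}{3} = 2 - \frac{\left(-2960\right) \frac{1}{2457}}{3} = 2 - - \frac{2960}{7371} = 2 + \frac{2960}{7371} = \frac{17702}{7371} \approx 2.4016$)
$U{\left(s \right)} + l = \left(-1 + \frac{1}{2} \cdot \frac{13}{25}\right) + \frac{17702}{7371} = \left(-1 + \frac{13}{50}\right) + \frac{17702}{7371} = - \frac{37}{50} + \frac{17702}{7371} = \frac{612373}{368550}$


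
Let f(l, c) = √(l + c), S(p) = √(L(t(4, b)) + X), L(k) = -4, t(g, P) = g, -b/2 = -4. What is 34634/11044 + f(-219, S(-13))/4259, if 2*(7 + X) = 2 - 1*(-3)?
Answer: 17317/5522 + √(-876 + 2*I*√34)/8518 ≈ 3.136 + 0.0034748*I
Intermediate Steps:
b = 8 (b = -2*(-4) = 8)
X = -9/2 (X = -7 + (2 - 1*(-3))/2 = -7 + (2 + 3)/2 = -7 + (½)*5 = -7 + 5/2 = -9/2 ≈ -4.5000)
S(p) = I*√34/2 (S(p) = √(-4 - 9/2) = √(-17/2) = I*√34/2)
f(l, c) = √(c + l)
34634/11044 + f(-219, S(-13))/4259 = 34634/11044 + √(I*√34/2 - 219)/4259 = 34634*(1/11044) + √(-219 + I*√34/2)*(1/4259) = 17317/5522 + √(-219 + I*√34/2)/4259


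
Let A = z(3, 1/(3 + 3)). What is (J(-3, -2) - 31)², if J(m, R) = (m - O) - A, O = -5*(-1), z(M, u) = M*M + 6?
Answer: 2916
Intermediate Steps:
z(M, u) = 6 + M² (z(M, u) = M² + 6 = 6 + M²)
A = 15 (A = 6 + 3² = 6 + 9 = 15)
O = 5
J(m, R) = -20 + m (J(m, R) = (m - 1*5) - 1*15 = (m - 5) - 15 = (-5 + m) - 15 = -20 + m)
(J(-3, -2) - 31)² = ((-20 - 3) - 31)² = (-23 - 31)² = (-54)² = 2916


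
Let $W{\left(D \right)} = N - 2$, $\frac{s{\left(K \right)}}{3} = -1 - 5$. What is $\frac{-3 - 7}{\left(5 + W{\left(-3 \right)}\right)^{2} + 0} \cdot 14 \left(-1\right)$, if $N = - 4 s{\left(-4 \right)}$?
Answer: $\frac{28}{1125} \approx 0.024889$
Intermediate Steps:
$s{\left(K \right)} = -18$ ($s{\left(K \right)} = 3 \left(-1 - 5\right) = 3 \left(-6\right) = -18$)
$N = 72$ ($N = \left(-4\right) \left(-18\right) = 72$)
$W{\left(D \right)} = 70$ ($W{\left(D \right)} = 72 - 2 = 70$)
$\frac{-3 - 7}{\left(5 + W{\left(-3 \right)}\right)^{2} + 0} \cdot 14 \left(-1\right) = \frac{-3 - 7}{\left(5 + 70\right)^{2} + 0} \cdot 14 \left(-1\right) = - \frac{10}{75^{2} + 0} \cdot 14 \left(-1\right) = - \frac{10}{5625 + 0} \cdot 14 \left(-1\right) = - \frac{10}{5625} \cdot 14 \left(-1\right) = \left(-10\right) \frac{1}{5625} \cdot 14 \left(-1\right) = \left(- \frac{2}{1125}\right) 14 \left(-1\right) = \left(- \frac{28}{1125}\right) \left(-1\right) = \frac{28}{1125}$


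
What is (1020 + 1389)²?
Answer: 5803281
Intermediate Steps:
(1020 + 1389)² = 2409² = 5803281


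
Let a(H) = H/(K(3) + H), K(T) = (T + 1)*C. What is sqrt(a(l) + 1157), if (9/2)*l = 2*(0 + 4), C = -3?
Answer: 7*sqrt(12489)/23 ≈ 34.012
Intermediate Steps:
l = 16/9 (l = 2*(2*(0 + 4))/9 = 2*(2*4)/9 = (2/9)*8 = 16/9 ≈ 1.7778)
K(T) = -3 - 3*T (K(T) = (T + 1)*(-3) = (1 + T)*(-3) = -3 - 3*T)
a(H) = H/(-12 + H) (a(H) = H/((-3 - 3*3) + H) = H/((-3 - 9) + H) = H/(-12 + H))
sqrt(a(l) + 1157) = sqrt(16/(9*(-12 + 16/9)) + 1157) = sqrt(16/(9*(-92/9)) + 1157) = sqrt((16/9)*(-9/92) + 1157) = sqrt(-4/23 + 1157) = sqrt(26607/23) = 7*sqrt(12489)/23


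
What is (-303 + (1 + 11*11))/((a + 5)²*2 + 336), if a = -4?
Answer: -181/338 ≈ -0.53550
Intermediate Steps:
(-303 + (1 + 11*11))/((a + 5)²*2 + 336) = (-303 + (1 + 11*11))/((-4 + 5)²*2 + 336) = (-303 + (1 + 121))/(1²*2 + 336) = (-303 + 122)/(1*2 + 336) = -181/(2 + 336) = -181/338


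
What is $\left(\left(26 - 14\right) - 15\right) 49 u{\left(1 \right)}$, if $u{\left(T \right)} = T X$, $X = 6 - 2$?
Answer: $-588$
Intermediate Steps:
$X = 4$ ($X = 6 - 2 = 4$)
$u{\left(T \right)} = 4 T$ ($u{\left(T \right)} = T 4 = 4 T$)
$\left(\left(26 - 14\right) - 15\right) 49 u{\left(1 \right)} = \left(\left(26 - 14\right) - 15\right) 49 \cdot 4 \cdot 1 = \left(12 - 15\right) 49 \cdot 4 = \left(-3\right) 49 \cdot 4 = \left(-147\right) 4 = -588$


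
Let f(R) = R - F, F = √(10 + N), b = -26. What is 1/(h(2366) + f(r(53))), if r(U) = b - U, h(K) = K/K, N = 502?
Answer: -39/2786 + 4*√2/1393 ≈ -0.0099376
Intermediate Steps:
h(K) = 1
F = 16*√2 (F = √(10 + 502) = √512 = 16*√2 ≈ 22.627)
r(U) = -26 - U
f(R) = R - 16*√2
1/(h(2366) + f(r(53))) = 1/(1 + ((-26 - 1*53) - 16*√2)) = 1/(1 + ((-26 - 53) - 16*√2)) = 1/(1 + (-79 - 16*√2)) = 1/(-78 - 16*√2)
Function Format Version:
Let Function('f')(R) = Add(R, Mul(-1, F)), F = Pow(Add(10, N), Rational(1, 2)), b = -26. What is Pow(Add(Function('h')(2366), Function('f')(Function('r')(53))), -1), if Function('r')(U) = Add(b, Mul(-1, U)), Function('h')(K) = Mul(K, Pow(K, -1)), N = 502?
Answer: Add(Rational(-39, 2786), Mul(Rational(4, 1393), Pow(2, Rational(1, 2)))) ≈ -0.0099376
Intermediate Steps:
Function('h')(K) = 1
F = Mul(16, Pow(2, Rational(1, 2))) (F = Pow(Add(10, 502), Rational(1, 2)) = Pow(512, Rational(1, 2)) = Mul(16, Pow(2, Rational(1, 2))) ≈ 22.627)
Function('r')(U) = Add(-26, Mul(-1, U))
Function('f')(R) = Add(R, Mul(-16, Pow(2, Rational(1, 2)))) (Function('f')(R) = Add(R, Mul(-1, Mul(16, Pow(2, Rational(1, 2))))) = Add(R, Mul(-16, Pow(2, Rational(1, 2)))))
Pow(Add(Function('h')(2366), Function('f')(Function('r')(53))), -1) = Pow(Add(1, Add(Add(-26, Mul(-1, 53)), Mul(-16, Pow(2, Rational(1, 2))))), -1) = Pow(Add(1, Add(Add(-26, -53), Mul(-16, Pow(2, Rational(1, 2))))), -1) = Pow(Add(1, Add(-79, Mul(-16, Pow(2, Rational(1, 2))))), -1) = Pow(Add(-78, Mul(-16, Pow(2, Rational(1, 2)))), -1)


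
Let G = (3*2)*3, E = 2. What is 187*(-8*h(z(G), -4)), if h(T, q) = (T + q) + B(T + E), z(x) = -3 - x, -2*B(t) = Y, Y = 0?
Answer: 37400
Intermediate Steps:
B(t) = 0 (B(t) = -1/2*0 = 0)
G = 18 (G = 6*3 = 18)
h(T, q) = T + q (h(T, q) = (T + q) + 0 = T + q)
187*(-8*h(z(G), -4)) = 187*(-8*((-3 - 1*18) - 4)) = 187*(-8*((-3 - 18) - 4)) = 187*(-8*(-21 - 4)) = 187*(-8*(-25)) = 187*200 = 37400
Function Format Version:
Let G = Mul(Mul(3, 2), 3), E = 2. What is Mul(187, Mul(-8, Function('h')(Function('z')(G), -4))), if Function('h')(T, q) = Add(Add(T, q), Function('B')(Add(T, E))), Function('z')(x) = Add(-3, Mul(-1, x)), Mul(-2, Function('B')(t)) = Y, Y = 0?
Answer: 37400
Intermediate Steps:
Function('B')(t) = 0 (Function('B')(t) = Mul(Rational(-1, 2), 0) = 0)
G = 18 (G = Mul(6, 3) = 18)
Function('h')(T, q) = Add(T, q) (Function('h')(T, q) = Add(Add(T, q), 0) = Add(T, q))
Mul(187, Mul(-8, Function('h')(Function('z')(G), -4))) = Mul(187, Mul(-8, Add(Add(-3, Mul(-1, 18)), -4))) = Mul(187, Mul(-8, Add(Add(-3, -18), -4))) = Mul(187, Mul(-8, Add(-21, -4))) = Mul(187, Mul(-8, -25)) = Mul(187, 200) = 37400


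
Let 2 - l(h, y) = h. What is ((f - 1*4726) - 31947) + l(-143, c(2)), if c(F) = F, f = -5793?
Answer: -42321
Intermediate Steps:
l(h, y) = 2 - h
((f - 1*4726) - 31947) + l(-143, c(2)) = ((-5793 - 1*4726) - 31947) + (2 - 1*(-143)) = ((-5793 - 4726) - 31947) + (2 + 143) = (-10519 - 31947) + 145 = -42466 + 145 = -42321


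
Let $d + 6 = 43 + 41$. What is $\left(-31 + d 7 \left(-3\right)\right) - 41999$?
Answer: $-43668$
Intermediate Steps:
$d = 78$ ($d = -6 + \left(43 + 41\right) = -6 + 84 = 78$)
$\left(-31 + d 7 \left(-3\right)\right) - 41999 = \left(-31 + 78 \cdot 7 \left(-3\right)\right) - 41999 = \left(-31 + 78 \left(-21\right)\right) - 41999 = \left(-31 - 1638\right) - 41999 = -1669 - 41999 = -43668$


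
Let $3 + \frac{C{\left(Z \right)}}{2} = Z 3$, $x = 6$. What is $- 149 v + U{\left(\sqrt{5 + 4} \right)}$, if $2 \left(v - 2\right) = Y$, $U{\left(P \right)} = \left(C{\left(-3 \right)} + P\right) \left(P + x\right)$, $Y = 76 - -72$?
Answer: $-11513$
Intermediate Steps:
$C{\left(Z \right)} = -6 + 6 Z$ ($C{\left(Z \right)} = -6 + 2 Z 3 = -6 + 2 \cdot 3 Z = -6 + 6 Z$)
$Y = 148$ ($Y = 76 + 72 = 148$)
$U{\left(P \right)} = \left(-24 + P\right) \left(6 + P\right)$ ($U{\left(P \right)} = \left(\left(-6 + 6 \left(-3\right)\right) + P\right) \left(P + 6\right) = \left(\left(-6 - 18\right) + P\right) \left(6 + P\right) = \left(-24 + P\right) \left(6 + P\right)$)
$v = 76$ ($v = 2 + \frac{1}{2} \cdot 148 = 2 + 74 = 76$)
$- 149 v + U{\left(\sqrt{5 + 4} \right)} = \left(-149\right) 76 - \left(144 - 9 + 18 \sqrt{5 + 4}\right) = -11324 - \left(144 - 9 + 54\right) = -11324 - \left(198 - 9\right) = -11324 - 189 = -11513$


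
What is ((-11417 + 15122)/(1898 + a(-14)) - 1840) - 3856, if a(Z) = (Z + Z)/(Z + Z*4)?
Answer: -18015969/3164 ≈ -5694.0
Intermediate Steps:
a(Z) = 2/5 (a(Z) = (2*Z)/(Z + 4*Z) = (2*Z)/((5*Z)) = (2*Z)*(1/(5*Z)) = 2/5)
((-11417 + 15122)/(1898 + a(-14)) - 1840) - 3856 = ((-11417 + 15122)/(1898 + 2/5) - 1840) - 3856 = (3705/(9492/5) - 1840) - 3856 = (3705*(5/9492) - 1840) - 3856 = (6175/3164 - 1840) - 3856 = -5815585/3164 - 3856 = -18015969/3164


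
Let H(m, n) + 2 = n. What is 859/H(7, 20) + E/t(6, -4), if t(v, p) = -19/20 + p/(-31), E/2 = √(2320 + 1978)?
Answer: 859/18 - 1240*√4298/509 ≈ -111.99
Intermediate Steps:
H(m, n) = -2 + n
E = 2*√4298 (E = 2*√(2320 + 1978) = 2*√4298 ≈ 131.12)
t(v, p) = -19/20 - p/31 (t(v, p) = -19*1/20 + p*(-1/31) = -19/20 - p/31)
859/H(7, 20) + E/t(6, -4) = 859/(-2 + 20) + (2*√4298)/(-19/20 - 1/31*(-4)) = 859/18 + (2*√4298)/(-19/20 + 4/31) = 859*(1/18) + (2*√4298)/(-509/620) = 859/18 + (2*√4298)*(-620/509) = 859/18 - 1240*√4298/509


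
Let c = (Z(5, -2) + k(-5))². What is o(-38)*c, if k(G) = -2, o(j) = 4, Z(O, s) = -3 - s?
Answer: 36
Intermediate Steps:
c = 9 (c = ((-3 - 1*(-2)) - 2)² = ((-3 + 2) - 2)² = (-1 - 2)² = (-3)² = 9)
o(-38)*c = 4*9 = 36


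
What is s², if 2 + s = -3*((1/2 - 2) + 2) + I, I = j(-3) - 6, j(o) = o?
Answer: 625/4 ≈ 156.25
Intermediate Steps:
I = -9 (I = -3 - 6 = -9)
s = -25/2 (s = -2 + (-3*((1/2 - 2) + 2) - 9) = -2 + (-3*((1*(½) - 2) + 2) - 9) = -2 + (-3*((½ - 2) + 2) - 9) = -2 + (-3*(-3/2 + 2) - 9) = -2 + (-3*½ - 9) = -2 + (-3/2 - 9) = -2 - 21/2 = -25/2 ≈ -12.500)
s² = (-25/2)² = 625/4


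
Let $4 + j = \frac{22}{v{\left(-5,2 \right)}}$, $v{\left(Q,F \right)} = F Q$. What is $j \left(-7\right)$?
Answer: $\frac{217}{5} \approx 43.4$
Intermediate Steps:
$j = - \frac{31}{5}$ ($j = -4 + \frac{22}{2 \left(-5\right)} = -4 + \frac{22}{-10} = -4 + 22 \left(- \frac{1}{10}\right) = -4 - \frac{11}{5} = - \frac{31}{5} \approx -6.2$)
$j \left(-7\right) = \left(- \frac{31}{5}\right) \left(-7\right) = \frac{217}{5}$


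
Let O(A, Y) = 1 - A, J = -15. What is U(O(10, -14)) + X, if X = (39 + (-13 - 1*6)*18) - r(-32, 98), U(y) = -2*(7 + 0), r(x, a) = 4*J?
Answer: -257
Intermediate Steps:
r(x, a) = -60 (r(x, a) = 4*(-15) = -60)
U(y) = -14 (U(y) = -2*7 = -14)
X = -243 (X = (39 + (-13 - 1*6)*18) - 1*(-60) = (39 + (-13 - 6)*18) + 60 = (39 - 19*18) + 60 = (39 - 342) + 60 = -303 + 60 = -243)
U(O(10, -14)) + X = -14 - 243 = -257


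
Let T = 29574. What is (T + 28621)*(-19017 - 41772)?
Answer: -3537615855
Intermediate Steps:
(T + 28621)*(-19017 - 41772) = (29574 + 28621)*(-19017 - 41772) = 58195*(-60789) = -3537615855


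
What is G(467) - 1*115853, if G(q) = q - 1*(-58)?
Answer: -115328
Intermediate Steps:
G(q) = 58 + q (G(q) = q + 58 = 58 + q)
G(467) - 1*115853 = (58 + 467) - 1*115853 = 525 - 115853 = -115328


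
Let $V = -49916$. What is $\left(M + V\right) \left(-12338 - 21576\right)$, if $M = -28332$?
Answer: $2653702672$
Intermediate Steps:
$\left(M + V\right) \left(-12338 - 21576\right) = \left(-28332 - 49916\right) \left(-12338 - 21576\right) = \left(-78248\right) \left(-33914\right) = 2653702672$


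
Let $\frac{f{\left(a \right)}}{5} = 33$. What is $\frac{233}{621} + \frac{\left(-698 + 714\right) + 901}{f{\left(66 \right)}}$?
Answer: $\frac{202634}{34155} \approx 5.9328$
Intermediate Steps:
$f{\left(a \right)} = 165$ ($f{\left(a \right)} = 5 \cdot 33 = 165$)
$\frac{233}{621} + \frac{\left(-698 + 714\right) + 901}{f{\left(66 \right)}} = \frac{233}{621} + \frac{\left(-698 + 714\right) + 901}{165} = 233 \cdot \frac{1}{621} + \left(16 + 901\right) \frac{1}{165} = \frac{233}{621} + 917 \cdot \frac{1}{165} = \frac{233}{621} + \frac{917}{165} = \frac{202634}{34155}$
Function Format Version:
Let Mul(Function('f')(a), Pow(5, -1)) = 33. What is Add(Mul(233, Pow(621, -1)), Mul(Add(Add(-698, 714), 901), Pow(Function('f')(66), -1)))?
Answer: Rational(202634, 34155) ≈ 5.9328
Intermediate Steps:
Function('f')(a) = 165 (Function('f')(a) = Mul(5, 33) = 165)
Add(Mul(233, Pow(621, -1)), Mul(Add(Add(-698, 714), 901), Pow(Function('f')(66), -1))) = Add(Mul(233, Pow(621, -1)), Mul(Add(Add(-698, 714), 901), Pow(165, -1))) = Add(Mul(233, Rational(1, 621)), Mul(Add(16, 901), Rational(1, 165))) = Add(Rational(233, 621), Mul(917, Rational(1, 165))) = Add(Rational(233, 621), Rational(917, 165)) = Rational(202634, 34155)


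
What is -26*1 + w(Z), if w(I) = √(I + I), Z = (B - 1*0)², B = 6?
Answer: -26 + 6*√2 ≈ -17.515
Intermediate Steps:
Z = 36 (Z = (6 - 1*0)² = (6 + 0)² = 6² = 36)
w(I) = √2*√I (w(I) = √(2*I) = √2*√I)
-26*1 + w(Z) = -26*1 + √2*√36 = -26 + √2*6 = -26 + 6*√2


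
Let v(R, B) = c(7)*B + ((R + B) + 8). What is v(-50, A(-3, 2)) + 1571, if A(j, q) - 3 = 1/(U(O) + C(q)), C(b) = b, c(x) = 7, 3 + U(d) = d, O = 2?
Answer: 1561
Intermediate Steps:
U(d) = -3 + d
A(j, q) = 3 + 1/(-1 + q) (A(j, q) = 3 + 1/((-3 + 2) + q) = 3 + 1/(-1 + q))
v(R, B) = 8 + R + 8*B (v(R, B) = 7*B + ((R + B) + 8) = 7*B + ((B + R) + 8) = 7*B + (8 + B + R) = 8 + R + 8*B)
v(-50, A(-3, 2)) + 1571 = (8 - 50 + 8*((-2 + 3*2)/(-1 + 2))) + 1571 = (8 - 50 + 8*((-2 + 6)/1)) + 1571 = (8 - 50 + 8*(1*4)) + 1571 = (8 - 50 + 8*4) + 1571 = (8 - 50 + 32) + 1571 = -10 + 1571 = 1561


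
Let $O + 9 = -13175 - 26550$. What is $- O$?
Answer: $39734$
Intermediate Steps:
$O = -39734$ ($O = -9 - 39725 = -39734$)
$- O = \left(-1\right) \left(-39734\right) = 39734$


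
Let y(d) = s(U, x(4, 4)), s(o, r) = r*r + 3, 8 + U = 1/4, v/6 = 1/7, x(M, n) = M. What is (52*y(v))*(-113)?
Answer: -111644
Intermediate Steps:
v = 6/7 ≈ 0.85714
U = -31/4 (U = -8 + 1/4 = -31/4 ≈ -7.7500)
s(o, r) = 3 + r**2 (s(o, r) = r**2 + 3 = 3 + r**2)
y(d) = 19 (y(d) = 3 + 4**2 = 3 + 16 = 19)
(52*y(v))*(-113) = (52*19)*(-113) = 988*(-113) = -111644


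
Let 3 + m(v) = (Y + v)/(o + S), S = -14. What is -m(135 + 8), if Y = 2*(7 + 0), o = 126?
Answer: 179/112 ≈ 1.5982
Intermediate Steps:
Y = 14 (Y = 2*7 = 14)
m(v) = -23/8 + v/112 (m(v) = -3 + (14 + v)/(126 - 14) = -3 + (14 + v)/112 = -3 + (14 + v)*(1/112) = -3 + (⅛ + v/112) = -23/8 + v/112)
-m(135 + 8) = -(-23/8 + (135 + 8)/112) = -(-23/8 + (1/112)*143) = -(-23/8 + 143/112) = -1*(-179/112) = 179/112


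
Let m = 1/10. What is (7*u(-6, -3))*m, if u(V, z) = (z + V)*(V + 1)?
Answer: 63/2 ≈ 31.500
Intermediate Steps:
m = ⅒ ≈ 0.10000
u(V, z) = (1 + V)*(V + z) (u(V, z) = (V + z)*(1 + V) = (1 + V)*(V + z))
(7*u(-6, -3))*m = (7*(-6 - 3 + (-6)² - 6*(-3)))*(⅒) = (7*(-6 - 3 + 36 + 18))*(⅒) = (7*45)*(⅒) = 315*(⅒) = 63/2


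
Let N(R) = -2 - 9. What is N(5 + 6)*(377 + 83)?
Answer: -5060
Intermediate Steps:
N(R) = -11
N(5 + 6)*(377 + 83) = -11*(377 + 83) = -11*460 = -5060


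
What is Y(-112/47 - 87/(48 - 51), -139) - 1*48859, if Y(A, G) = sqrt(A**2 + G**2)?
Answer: -48859 + 139*sqrt(2290)/47 ≈ -48718.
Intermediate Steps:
Y(-112/47 - 87/(48 - 51), -139) - 1*48859 = sqrt((-112/47 - 87/(48 - 51))**2 + (-139)**2) - 1*48859 = sqrt((-112*1/47 - 87/(-3))**2 + 19321) - 48859 = sqrt((-112/47 - 87*(-1/3))**2 + 19321) - 48859 = sqrt((-112/47 + 29)**2 + 19321) - 48859 = sqrt((1251/47)**2 + 19321) - 48859 = sqrt(1565001/2209 + 19321) - 48859 = sqrt(44245090/2209) - 48859 = 139*sqrt(2290)/47 - 48859 = -48859 + 139*sqrt(2290)/47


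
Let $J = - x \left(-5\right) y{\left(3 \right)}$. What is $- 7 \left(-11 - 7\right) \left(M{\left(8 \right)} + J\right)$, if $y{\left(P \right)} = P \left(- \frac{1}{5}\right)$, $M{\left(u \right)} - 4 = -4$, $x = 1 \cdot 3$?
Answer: $-1134$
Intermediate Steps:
$x = 3$
$M{\left(u \right)} = 0$ ($M{\left(u \right)} = 4 - 4 = 0$)
$y{\left(P \right)} = - \frac{P}{5}$ ($y{\left(P \right)} = P \left(\left(-1\right) \frac{1}{5}\right) = P \left(- \frac{1}{5}\right) = - \frac{P}{5}$)
$J = -9$ ($J = \left(-1\right) 3 \left(-5\right) \left(\left(- \frac{1}{5}\right) 3\right) = \left(-3\right) \left(-5\right) \left(- \frac{3}{5}\right) = 15 \left(- \frac{3}{5}\right) = -9$)
$- 7 \left(-11 - 7\right) \left(M{\left(8 \right)} + J\right) = - 7 \left(-11 - 7\right) \left(0 - 9\right) = \left(-7\right) \left(-18\right) \left(-9\right) = 126 \left(-9\right) = -1134$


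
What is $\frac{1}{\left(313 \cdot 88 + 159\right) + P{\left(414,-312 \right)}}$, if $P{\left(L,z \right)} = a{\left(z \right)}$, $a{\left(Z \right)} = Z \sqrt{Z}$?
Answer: $\frac{2131}{61371349} + \frac{48 i \sqrt{78}}{61371349} \approx 3.4723 \cdot 10^{-5} + 6.9075 \cdot 10^{-6} i$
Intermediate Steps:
$a{\left(Z \right)} = Z^{\frac{3}{2}}$
$P{\left(L,z \right)} = z^{\frac{3}{2}}$
$\frac{1}{\left(313 \cdot 88 + 159\right) + P{\left(414,-312 \right)}} = \frac{1}{\left(313 \cdot 88 + 159\right) + \left(-312\right)^{\frac{3}{2}}} = \frac{1}{\left(27544 + 159\right) - 624 i \sqrt{78}} = \frac{1}{27703 - 624 i \sqrt{78}}$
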